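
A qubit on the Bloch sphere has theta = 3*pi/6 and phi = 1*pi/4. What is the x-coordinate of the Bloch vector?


theta = 1.5708, phi = 0.7854
r_x = sin(theta)*cos(phi) = 1.0000 * 0.7071
r_x = 0.7071

0.7071


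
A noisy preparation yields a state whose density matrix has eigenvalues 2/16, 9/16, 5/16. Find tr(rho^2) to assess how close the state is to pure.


tr(rho^2) = sum of eigenvalues squared
= (2/16)^2 + (9/16)^2 + (5/16)^2
= (4 + 81 + 25) / 256
= 110/256
= 0.4297

0.4297


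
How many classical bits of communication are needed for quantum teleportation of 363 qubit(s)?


Quantum teleportation requires 2 classical bits per qubit teleported.
363 qubit(s) -> 2 * 363 = 726 classical bits

726


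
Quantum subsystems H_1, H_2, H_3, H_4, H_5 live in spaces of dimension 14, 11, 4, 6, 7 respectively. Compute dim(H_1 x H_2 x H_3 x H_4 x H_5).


dim(H_1 x H_2 x H_3 x H_4 x H_5) = 14 * 11 * 4 * 6 * 7
= 154 * 4 * 6 * 7
= 616 * 6 * 7
= 3696 * 7
= 25872

25872


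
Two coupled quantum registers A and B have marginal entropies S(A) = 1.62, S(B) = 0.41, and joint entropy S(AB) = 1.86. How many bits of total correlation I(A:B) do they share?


I(A:B) = S(A) + S(B) - S(AB)
= 1.62 + 0.41 - 1.86
= 0.1700

0.1700


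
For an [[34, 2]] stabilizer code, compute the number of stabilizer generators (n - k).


For an [[n,k]] stabilizer code:
Number of stabilizer generators = n - k
= 34 - 2
= 32

32


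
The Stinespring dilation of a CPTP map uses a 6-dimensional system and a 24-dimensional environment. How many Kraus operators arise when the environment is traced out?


Tracing out the environment in an orthonormal basis {|i>_E} gives Kraus operators K_i = <i|_E U |0>_E.
Number of Kraus operators = dim(H_env) = d_env
= 24

24


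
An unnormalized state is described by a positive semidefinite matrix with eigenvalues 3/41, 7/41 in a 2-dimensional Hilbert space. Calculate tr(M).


tr(M) = sum of eigenvalues
= 3/41 + 7/41
= 10/41
= 0.2439

0.2439


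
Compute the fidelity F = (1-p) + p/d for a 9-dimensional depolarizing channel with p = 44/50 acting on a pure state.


F = (1-p) + p/d
= (1 - 0.8800) + 0.8800/9
= 0.1200 + 0.0978
= 0.2178

0.2178


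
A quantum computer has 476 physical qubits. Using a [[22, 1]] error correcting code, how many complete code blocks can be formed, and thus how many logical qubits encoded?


Each code block uses 22 physical qubits for 1 logical qubit(s).
Number of complete blocks = floor(476 / 22) = 21
Logical qubits = 21 * 1
= 21

21


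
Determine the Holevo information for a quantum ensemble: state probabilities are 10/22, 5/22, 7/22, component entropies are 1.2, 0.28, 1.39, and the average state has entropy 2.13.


chi = S(rho) - sum_i p_i * S(rho_i)
Weighted entropy = 10/22 * 1.2 + 5/22 * 0.28 + 7/22 * 1.39
= 1.0514
chi = 2.13 - 1.0514
= 1.0786

1.0786


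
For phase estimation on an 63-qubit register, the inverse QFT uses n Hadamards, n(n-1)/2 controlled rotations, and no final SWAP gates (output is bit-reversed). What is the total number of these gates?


Hadamard gates: 63
Controlled rotations: n*(n-1)/2 = 63*62/2 = 1953
SWAP gates: 0 (omitted)
Total = 63 + 1953
= 2016

2016


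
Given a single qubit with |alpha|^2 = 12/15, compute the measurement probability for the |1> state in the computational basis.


|alpha|^2 = 12/15 = 0.8000
|beta|^2 = 1 - 12/15 = 3/15 = 0.2000
P(|1>) = |beta|^2 = 0.2000

0.2000


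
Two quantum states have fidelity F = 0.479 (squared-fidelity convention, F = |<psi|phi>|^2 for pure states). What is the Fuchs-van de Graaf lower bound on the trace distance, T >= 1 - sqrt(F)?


Fuchs-van de Graaf (squared-fidelity convention): 1 - sqrt(F) <= T <= sqrt(1 - F).
Lower bound: T >= 1 - sqrt(F)
sqrt(F) = sqrt(0.479) = 0.6921
T >= 1 - 0.6921
T >= 0.3079

0.3079


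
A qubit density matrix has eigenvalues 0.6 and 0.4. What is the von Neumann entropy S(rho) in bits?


S = -p*log2(p) - (1-p)*log2(1-p)
p = 0.6000, 1-p = 0.4000
= -0.6000 * log2(0.6000) - 0.4000 * log2(0.4000)
= -(-0.4422) - (-0.5288)
= 0.9710

0.9710


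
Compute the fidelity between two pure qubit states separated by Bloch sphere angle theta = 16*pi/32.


For states separated by angle theta on Bloch sphere:
F = cos^2(theta/2)
theta = 16*pi/32 = 1.5708
theta/2 = 0.7854
cos(theta/2) = 0.7071
F = 0.5000

0.5000


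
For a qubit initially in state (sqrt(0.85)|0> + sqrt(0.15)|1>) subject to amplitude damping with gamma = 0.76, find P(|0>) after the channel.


For amplitude damping with parameter gamma on state sqrt(a)|0> + sqrt(b)|1>:
alpha^2 = 0.85, beta^2 = 0.15
P(|0>) = alpha^2 + gamma * beta^2
= 0.85 + 0.76 * 0.15
= 0.85 + 0.1140
= 0.9640

0.9640


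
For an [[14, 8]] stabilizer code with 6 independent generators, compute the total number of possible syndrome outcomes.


Each stabilizer generator gives a binary (+1 or -1) measurement outcome.
With 6 independent generators:
Total syndromes = 2^6
= 64

64


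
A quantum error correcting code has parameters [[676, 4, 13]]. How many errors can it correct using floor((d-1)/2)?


Code parameters: [[676, 4, 13]], distance d = 13.
Number of correctable errors = floor((d-1)/2)
= floor((13 - 1)/2)
= floor(12/2)
= 6

6


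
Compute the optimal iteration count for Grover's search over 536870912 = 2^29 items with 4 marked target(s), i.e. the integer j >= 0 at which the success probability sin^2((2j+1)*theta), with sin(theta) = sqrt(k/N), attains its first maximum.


After j Grover iterations the success probability is P(j) = sin^2((2j+1)*theta), where sin(theta) = sqrt(k/N).
N = 2^29 = 536870912, k = 4
sin(theta) = sqrt(k/N) = 8.631674575e-05
theta = arcsin(sqrt(k/N)) = 8.631674586e-05 rad
P(j) reaches its first maximum when (2j+1)*theta is as close as possible to pi/2, i.e. j = round(pi/(4*theta) - 1/2).
pi/(4*theta) - 1/2 = 9098.5242
(For comparison, the common estimate pi/4 * sqrt(N/k) = 9099.0243; the exact maximiser is used here.)
Optimal iterations = 9099

9099


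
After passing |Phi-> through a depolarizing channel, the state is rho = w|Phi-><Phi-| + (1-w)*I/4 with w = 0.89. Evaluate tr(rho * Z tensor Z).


|Phi-> = (|00> - |11>)/sqrt(2)
For the pure Bell state, <Z_A Z_B> = +1 (Bell-state Pauli correlator).
The maximally-mixed part I/4 has tr(I/4 * P tensor P) = 0 for any traceless Pauli P.
So <Z_A Z_B>_rho = w * (+1) + (1 - w) * 0
= 0.89 * (+1)
= 0.8900

0.8900


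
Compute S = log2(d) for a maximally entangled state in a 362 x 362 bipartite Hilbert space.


For a maximally entangled state in d x d:
S = log2(d) = log2(362)
= 8.4998

8.4998


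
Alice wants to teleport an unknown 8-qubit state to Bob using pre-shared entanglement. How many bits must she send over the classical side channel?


Quantum teleportation requires 2 classical bits per qubit teleported.
8 qubit(s) -> 2 * 8 = 16 classical bits

16


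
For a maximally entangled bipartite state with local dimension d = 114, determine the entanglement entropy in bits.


For a maximally entangled state in d x d:
S = log2(d) = log2(114)
= 6.8329

6.8329


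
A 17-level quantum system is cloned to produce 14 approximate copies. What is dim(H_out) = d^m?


Output space = H^(tensor 14) where dim(H) = 17
dim = 17^14
= 289 (after 2 factors)
= 4913 (after 3 factors)
= 83521 (after 4 factors)
= 1419857 (after 5 factors)
= 24137569 (after 6 factors)
= 410338673 (after 7 factors)
= 6975757441 (after 8 factors)
= 118587876497 (after 9 factors)
= 2015993900449 (after 10 factors)
= 34271896307633 (after 11 factors)
= 582622237229761 (after 12 factors)
= 9904578032905937 (after 13 factors)
= 168377826559400929 (after 14 factors)
= 168377826559400929

168377826559400929


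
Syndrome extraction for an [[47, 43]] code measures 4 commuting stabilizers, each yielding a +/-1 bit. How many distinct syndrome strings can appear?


Each stabilizer generator gives a binary (+1 or -1) measurement outcome.
With 4 independent generators:
Total syndromes = 2^4
= 16

16


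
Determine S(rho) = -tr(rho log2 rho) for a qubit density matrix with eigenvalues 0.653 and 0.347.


S = -p*log2(p) - (1-p)*log2(1-p)
p = 0.6530, 1-p = 0.3470
= -0.6530 * log2(0.6530) - 0.3470 * log2(0.3470)
= -(-0.4015) - (-0.5299)
= 0.9314

0.9314


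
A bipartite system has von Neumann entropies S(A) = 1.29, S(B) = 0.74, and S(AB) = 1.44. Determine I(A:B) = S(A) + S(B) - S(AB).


I(A:B) = S(A) + S(B) - S(AB)
= 1.29 + 0.74 - 1.44
= 0.5900

0.5900


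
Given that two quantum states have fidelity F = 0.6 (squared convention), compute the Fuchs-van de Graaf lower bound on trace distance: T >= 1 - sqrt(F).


Fuchs-van de Graaf (squared-fidelity convention): 1 - sqrt(F) <= T <= sqrt(1 - F).
Lower bound: T >= 1 - sqrt(F)
sqrt(F) = sqrt(0.6) = 0.7746
T >= 1 - 0.7746
T >= 0.2254

0.2254


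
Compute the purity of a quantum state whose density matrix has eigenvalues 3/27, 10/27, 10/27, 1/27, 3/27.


tr(rho^2) = sum of eigenvalues squared
= (3/27)^2 + (10/27)^2 + (10/27)^2 + (1/27)^2 + (3/27)^2
= (9 + 100 + 100 + 1 + 9) / 729
= 219/729
= 0.3004

0.3004


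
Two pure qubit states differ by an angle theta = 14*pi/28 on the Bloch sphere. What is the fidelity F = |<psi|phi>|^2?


For states separated by angle theta on Bloch sphere:
F = cos^2(theta/2)
theta = 14*pi/28 = 1.5708
theta/2 = 0.7854
cos(theta/2) = 0.7071
F = 0.5000

0.5000


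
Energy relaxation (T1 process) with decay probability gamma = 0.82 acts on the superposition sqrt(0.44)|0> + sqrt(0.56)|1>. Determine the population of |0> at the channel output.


For amplitude damping with parameter gamma on state sqrt(a)|0> + sqrt(b)|1>:
alpha^2 = 0.44, beta^2 = 0.56
P(|0>) = alpha^2 + gamma * beta^2
= 0.44 + 0.82 * 0.56
= 0.44 + 0.4592
= 0.8992

0.8992


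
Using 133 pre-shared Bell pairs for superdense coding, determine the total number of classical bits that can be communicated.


Superdense coding allows 2 classical bits per shared entangled pair.
133 pair(s) -> 2 * 133 = 266 classical bits

266


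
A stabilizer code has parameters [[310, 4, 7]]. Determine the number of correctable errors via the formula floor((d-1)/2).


Code parameters: [[310, 4, 7]], distance d = 7.
Number of correctable errors = floor((d-1)/2)
= floor((7 - 1)/2)
= floor(6/2)
= 3

3


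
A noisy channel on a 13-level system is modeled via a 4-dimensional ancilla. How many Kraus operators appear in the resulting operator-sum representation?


Tracing out the environment in an orthonormal basis {|i>_E} gives Kraus operators K_i = <i|_E U |0>_E.
Number of Kraus operators = dim(H_env) = d_env
= 4

4


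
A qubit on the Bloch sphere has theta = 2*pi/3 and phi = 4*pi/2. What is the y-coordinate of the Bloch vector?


theta = 2.0944, phi = 6.2832
r_y = sin(theta)*sin(phi) = 0.8660 * 0.0000
r_y = 0.0000

0.0000


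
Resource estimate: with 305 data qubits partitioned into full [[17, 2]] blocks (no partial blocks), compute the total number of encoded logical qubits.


Each code block uses 17 physical qubits for 2 logical qubit(s).
Number of complete blocks = floor(305 / 17) = 17
Logical qubits = 17 * 2
= 34

34


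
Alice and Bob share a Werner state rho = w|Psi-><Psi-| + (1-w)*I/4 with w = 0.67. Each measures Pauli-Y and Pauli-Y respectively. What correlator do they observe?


|Psi-> = (|01> - |10>)/sqrt(2)
For the pure Bell state, <Y_A Y_B> = -1 (Bell-state Pauli correlator).
The maximally-mixed part I/4 has tr(I/4 * P tensor P) = 0 for any traceless Pauli P.
So <Y_A Y_B>_rho = w * (-1) + (1 - w) * 0
= 0.67 * (-1)
= -0.6700

-0.6700


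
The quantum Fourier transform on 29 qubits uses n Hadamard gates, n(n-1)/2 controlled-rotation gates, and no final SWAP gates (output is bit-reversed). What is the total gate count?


Hadamard gates: 29
Controlled rotations: n*(n-1)/2 = 29*28/2 = 406
SWAP gates: 0 (omitted)
Total = 29 + 406
= 435

435


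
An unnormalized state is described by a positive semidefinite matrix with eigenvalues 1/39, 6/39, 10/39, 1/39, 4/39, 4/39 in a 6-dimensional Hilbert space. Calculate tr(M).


tr(M) = sum of eigenvalues
= 1/39 + 6/39 + 10/39 + 1/39 + 4/39 + 4/39
= 26/39
= 0.6667

0.6667


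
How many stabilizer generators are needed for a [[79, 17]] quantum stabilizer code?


For an [[n,k]] stabilizer code:
Number of stabilizer generators = n - k
= 79 - 17
= 62

62


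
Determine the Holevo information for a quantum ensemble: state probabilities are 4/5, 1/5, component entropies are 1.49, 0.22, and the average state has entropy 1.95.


chi = S(rho) - sum_i p_i * S(rho_i)
Weighted entropy = 4/5 * 1.49 + 1/5 * 0.22
= 1.2360
chi = 1.95 - 1.2360
= 0.7140

0.7140


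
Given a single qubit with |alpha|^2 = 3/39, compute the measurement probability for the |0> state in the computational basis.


|alpha|^2 = 3/39 = 0.0769
|beta|^2 = 1 - 3/39 = 36/39 = 0.9231
P(|0>) = |alpha|^2 = 0.0769

0.0769


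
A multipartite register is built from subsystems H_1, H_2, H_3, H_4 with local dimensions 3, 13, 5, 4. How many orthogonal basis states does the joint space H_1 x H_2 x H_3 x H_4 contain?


dim(H_1 x H_2 x H_3 x H_4) = 3 * 13 * 5 * 4
= 39 * 5 * 4
= 195 * 4
= 780

780


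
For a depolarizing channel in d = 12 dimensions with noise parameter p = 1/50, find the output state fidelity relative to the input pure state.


F = (1-p) + p/d
= (1 - 0.0200) + 0.0200/12
= 0.9800 + 0.0017
= 0.9817

0.9817


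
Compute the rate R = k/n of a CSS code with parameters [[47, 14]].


Code rate R = k/n
= 14/47
= 0.2979

0.2979


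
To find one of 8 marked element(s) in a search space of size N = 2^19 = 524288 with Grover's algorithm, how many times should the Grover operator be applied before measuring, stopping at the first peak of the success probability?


After j Grover iterations the success probability is P(j) = sin^2((2j+1)*theta), where sin(theta) = sqrt(k/N).
N = 2^19 = 524288, k = 8
sin(theta) = sqrt(k/N) = 0.00390625
theta = arcsin(sqrt(k/N)) = 0.003906259934 rad
P(j) reaches its first maximum when (2j+1)*theta is as close as possible to pi/2, i.e. j = round(pi/(4*theta) - 1/2).
pi/(4*theta) - 1/2 = 200.5614
(For comparison, the common estimate pi/4 * sqrt(N/k) = 201.0619; the exact maximiser is used here.)
Optimal iterations = 201

201


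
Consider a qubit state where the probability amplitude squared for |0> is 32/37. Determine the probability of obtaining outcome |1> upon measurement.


|alpha|^2 = 32/37 = 0.8649
|beta|^2 = 1 - 32/37 = 5/37 = 0.1351
P(|1>) = |beta|^2 = 0.1351

0.1351


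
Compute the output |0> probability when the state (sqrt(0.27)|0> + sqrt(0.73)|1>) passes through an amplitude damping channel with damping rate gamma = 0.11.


For amplitude damping with parameter gamma on state sqrt(a)|0> + sqrt(b)|1>:
alpha^2 = 0.27, beta^2 = 0.73
P(|0>) = alpha^2 + gamma * beta^2
= 0.27 + 0.11 * 0.73
= 0.27 + 0.0803
= 0.3503

0.3503


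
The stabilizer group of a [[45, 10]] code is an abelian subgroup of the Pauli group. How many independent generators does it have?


For an [[n,k]] stabilizer code:
Number of stabilizer generators = n - k
= 45 - 10
= 35

35


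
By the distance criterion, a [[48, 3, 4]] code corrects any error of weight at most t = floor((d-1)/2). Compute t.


Code parameters: [[48, 3, 4]], distance d = 4.
Number of correctable errors = floor((d-1)/2)
= floor((4 - 1)/2)
= floor(3/2)
= 1

1


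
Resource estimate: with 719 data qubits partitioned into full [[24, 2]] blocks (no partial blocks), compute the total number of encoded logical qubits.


Each code block uses 24 physical qubits for 2 logical qubit(s).
Number of complete blocks = floor(719 / 24) = 29
Logical qubits = 29 * 2
= 58

58


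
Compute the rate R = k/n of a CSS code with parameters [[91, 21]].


Code rate R = k/n
= 21/91
= 0.2308

0.2308


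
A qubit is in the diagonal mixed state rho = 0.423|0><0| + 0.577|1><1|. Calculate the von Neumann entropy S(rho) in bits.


S = -p*log2(p) - (1-p)*log2(1-p)
p = 0.4230, 1-p = 0.5770
= -0.4230 * log2(0.4230) - 0.5770 * log2(0.5770)
= -(-0.5251) - (-0.4578)
= 0.9828

0.9828


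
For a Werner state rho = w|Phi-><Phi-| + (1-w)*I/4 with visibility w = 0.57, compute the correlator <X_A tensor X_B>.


|Phi-> = (|00> - |11>)/sqrt(2)
For the pure Bell state, <X_A X_B> = -1 (Bell-state Pauli correlator).
The maximally-mixed part I/4 has tr(I/4 * P tensor P) = 0 for any traceless Pauli P.
So <X_A X_B>_rho = w * (-1) + (1 - w) * 0
= 0.57 * (-1)
= -0.5700

-0.5700


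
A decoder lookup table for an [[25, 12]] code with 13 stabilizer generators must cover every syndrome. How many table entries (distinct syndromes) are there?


Each stabilizer generator gives a binary (+1 or -1) measurement outcome.
With 13 independent generators:
Total syndromes = 2^13
= 8192

8192


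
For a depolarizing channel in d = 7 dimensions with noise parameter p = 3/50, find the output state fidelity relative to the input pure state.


F = (1-p) + p/d
= (1 - 0.0600) + 0.0600/7
= 0.9400 + 0.0086
= 0.9486

0.9486


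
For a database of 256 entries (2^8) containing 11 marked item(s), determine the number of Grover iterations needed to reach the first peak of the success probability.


After j Grover iterations the success probability is P(j) = sin^2((2j+1)*theta), where sin(theta) = sqrt(k/N).
N = 2^8 = 256, k = 11
sin(theta) = sqrt(k/N) = 0.2072890494
theta = arcsin(sqrt(k/N)) = 0.2088030017 rad
P(j) reaches its first maximum when (2j+1)*theta is as close as possible to pi/2, i.e. j = round(pi/(4*theta) - 1/2).
pi/(4*theta) - 1/2 = 3.2614
(For comparison, the common estimate pi/4 * sqrt(N/k) = 3.7889; the exact maximiser is used here.)
Optimal iterations = 3

3


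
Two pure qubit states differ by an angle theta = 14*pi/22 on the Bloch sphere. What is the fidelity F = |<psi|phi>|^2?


For states separated by angle theta on Bloch sphere:
F = cos^2(theta/2)
theta = 14*pi/22 = 1.9992
theta/2 = 0.9996
cos(theta/2) = 0.5406
F = 0.2923

0.2923


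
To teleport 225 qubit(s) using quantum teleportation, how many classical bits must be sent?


Quantum teleportation requires 2 classical bits per qubit teleported.
225 qubit(s) -> 2 * 225 = 450 classical bits

450


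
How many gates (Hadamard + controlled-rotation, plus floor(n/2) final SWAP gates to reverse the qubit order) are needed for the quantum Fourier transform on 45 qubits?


Hadamard gates: 45
Controlled rotations: n*(n-1)/2 = 45*44/2 = 990
SWAP gates: floor(n/2) = floor(45/2) = 22
Total = 45 + 990 + 22
= 1057

1057


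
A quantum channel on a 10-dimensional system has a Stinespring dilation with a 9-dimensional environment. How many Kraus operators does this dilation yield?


Tracing out the environment in an orthonormal basis {|i>_E} gives Kraus operators K_i = <i|_E U |0>_E.
Number of Kraus operators = dim(H_env) = d_env
= 9

9


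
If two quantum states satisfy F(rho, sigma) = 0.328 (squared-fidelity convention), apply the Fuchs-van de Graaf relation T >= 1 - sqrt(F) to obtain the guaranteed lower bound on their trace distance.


Fuchs-van de Graaf (squared-fidelity convention): 1 - sqrt(F) <= T <= sqrt(1 - F).
Lower bound: T >= 1 - sqrt(F)
sqrt(F) = sqrt(0.328) = 0.5727
T >= 1 - 0.5727
T >= 0.4273

0.4273


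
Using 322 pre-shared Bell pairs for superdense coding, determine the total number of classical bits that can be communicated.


Superdense coding allows 2 classical bits per shared entangled pair.
322 pair(s) -> 2 * 322 = 644 classical bits

644


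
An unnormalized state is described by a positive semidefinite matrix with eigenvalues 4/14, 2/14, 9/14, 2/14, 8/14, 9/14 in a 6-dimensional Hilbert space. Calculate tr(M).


tr(M) = sum of eigenvalues
= 4/14 + 2/14 + 9/14 + 2/14 + 8/14 + 9/14
= 34/14
= 2.4286

2.4286


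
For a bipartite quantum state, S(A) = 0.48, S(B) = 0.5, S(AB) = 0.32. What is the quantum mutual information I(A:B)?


I(A:B) = S(A) + S(B) - S(AB)
= 0.48 + 0.5 - 0.32
= 0.6600

0.6600


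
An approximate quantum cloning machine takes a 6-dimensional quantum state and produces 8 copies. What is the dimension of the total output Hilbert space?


Output space = H^(tensor 8) where dim(H) = 6
dim = 6^8
= 36 (after 2 factors)
= 216 (after 3 factors)
= 1296 (after 4 factors)
= 7776 (after 5 factors)
= 46656 (after 6 factors)
= 279936 (after 7 factors)
= 1679616 (after 8 factors)
= 1679616

1679616


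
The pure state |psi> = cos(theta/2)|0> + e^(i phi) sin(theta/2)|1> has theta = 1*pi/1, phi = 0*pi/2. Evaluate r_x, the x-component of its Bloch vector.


theta = 3.1416, phi = 0.0000
r_x = sin(theta)*cos(phi) = 0.0000 * 1.0000
r_x = 0.0000

0.0000


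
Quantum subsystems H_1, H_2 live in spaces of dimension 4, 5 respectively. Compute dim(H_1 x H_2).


dim(H_1 x H_2) = 4 * 5
= 20

20


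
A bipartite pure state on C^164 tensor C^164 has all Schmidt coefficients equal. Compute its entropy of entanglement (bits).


For a maximally entangled state in d x d:
S = log2(d) = log2(164)
= 7.3576

7.3576


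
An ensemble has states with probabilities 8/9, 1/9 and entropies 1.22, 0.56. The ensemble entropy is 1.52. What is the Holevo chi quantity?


chi = S(rho) - sum_i p_i * S(rho_i)
Weighted entropy = 8/9 * 1.22 + 1/9 * 0.56
= 1.1467
chi = 1.52 - 1.1467
= 0.3733

0.3733


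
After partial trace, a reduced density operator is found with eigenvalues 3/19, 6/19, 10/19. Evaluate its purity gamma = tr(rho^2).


tr(rho^2) = sum of eigenvalues squared
= (3/19)^2 + (6/19)^2 + (10/19)^2
= (9 + 36 + 100) / 361
= 145/361
= 0.4017

0.4017


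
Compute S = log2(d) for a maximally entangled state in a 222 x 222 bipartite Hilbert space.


For a maximally entangled state in d x d:
S = log2(d) = log2(222)
= 7.7944

7.7944


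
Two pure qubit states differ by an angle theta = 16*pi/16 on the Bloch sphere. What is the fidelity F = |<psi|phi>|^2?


For states separated by angle theta on Bloch sphere:
F = cos^2(theta/2)
theta = 16*pi/16 = 3.1416
theta/2 = 1.5708
cos(theta/2) = 0.0000
F = 0.0000

0.0000


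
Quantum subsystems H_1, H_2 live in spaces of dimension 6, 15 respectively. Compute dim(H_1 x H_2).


dim(H_1 x H_2) = 6 * 15
= 90

90


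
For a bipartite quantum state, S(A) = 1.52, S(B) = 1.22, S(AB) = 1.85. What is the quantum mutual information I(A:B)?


I(A:B) = S(A) + S(B) - S(AB)
= 1.52 + 1.22 - 1.85
= 0.8900

0.8900


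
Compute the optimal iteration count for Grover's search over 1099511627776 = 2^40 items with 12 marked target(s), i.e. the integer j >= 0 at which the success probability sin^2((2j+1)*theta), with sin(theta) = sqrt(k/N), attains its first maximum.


After j Grover iterations the success probability is P(j) = sin^2((2j+1)*theta), where sin(theta) = sqrt(k/N).
N = 2^40 = 1099511627776, k = 12
sin(theta) = sqrt(k/N) = 3.30362474e-06
theta = arcsin(sqrt(k/N)) = 3.30362474e-06 rad
P(j) reaches its first maximum when (2j+1)*theta is as close as possible to pi/2, i.e. j = round(pi/(4*theta) - 1/2).
pi/(4*theta) - 1/2 = 237737.8103
(For comparison, the common estimate pi/4 * sqrt(N/k) = 237738.3103; the exact maximiser is used here.)
Optimal iterations = 237738

237738


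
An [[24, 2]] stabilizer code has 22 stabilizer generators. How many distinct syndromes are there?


Each stabilizer generator gives a binary (+1 or -1) measurement outcome.
With 22 independent generators:
Total syndromes = 2^22
= 4194304

4194304


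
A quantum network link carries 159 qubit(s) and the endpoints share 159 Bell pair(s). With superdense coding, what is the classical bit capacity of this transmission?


Superdense coding allows 2 classical bits per shared entangled pair.
159 pair(s) -> 2 * 159 = 318 classical bits

318


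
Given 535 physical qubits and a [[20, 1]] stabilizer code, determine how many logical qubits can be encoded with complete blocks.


Each code block uses 20 physical qubits for 1 logical qubit(s).
Number of complete blocks = floor(535 / 20) = 26
Logical qubits = 26 * 1
= 26

26


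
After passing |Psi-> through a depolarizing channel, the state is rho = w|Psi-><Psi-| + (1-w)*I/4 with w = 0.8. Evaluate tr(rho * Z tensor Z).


|Psi-> = (|01> - |10>)/sqrt(2)
For the pure Bell state, <Z_A Z_B> = -1 (Bell-state Pauli correlator).
The maximally-mixed part I/4 has tr(I/4 * P tensor P) = 0 for any traceless Pauli P.
So <Z_A Z_B>_rho = w * (-1) + (1 - w) * 0
= 0.8 * (-1)
= -0.8000

-0.8000


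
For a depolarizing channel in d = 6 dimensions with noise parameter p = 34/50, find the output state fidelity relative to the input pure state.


F = (1-p) + p/d
= (1 - 0.6800) + 0.6800/6
= 0.3200 + 0.1133
= 0.4333

0.4333


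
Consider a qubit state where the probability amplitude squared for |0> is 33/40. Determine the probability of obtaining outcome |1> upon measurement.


|alpha|^2 = 33/40 = 0.8250
|beta|^2 = 1 - 33/40 = 7/40 = 0.1750
P(|1>) = |beta|^2 = 0.1750

0.1750


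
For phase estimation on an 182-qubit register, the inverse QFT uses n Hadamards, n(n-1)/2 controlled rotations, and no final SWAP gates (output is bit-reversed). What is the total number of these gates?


Hadamard gates: 182
Controlled rotations: n*(n-1)/2 = 182*181/2 = 16471
SWAP gates: 0 (omitted)
Total = 182 + 16471
= 16653

16653


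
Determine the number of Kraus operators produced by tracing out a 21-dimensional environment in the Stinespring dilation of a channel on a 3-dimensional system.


Tracing out the environment in an orthonormal basis {|i>_E} gives Kraus operators K_i = <i|_E U |0>_E.
Number of Kraus operators = dim(H_env) = d_env
= 21

21


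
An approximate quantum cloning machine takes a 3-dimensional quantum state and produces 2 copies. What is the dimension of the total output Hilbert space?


Output space = H^(tensor 2) where dim(H) = 3
dim = 3^2
= 9

9


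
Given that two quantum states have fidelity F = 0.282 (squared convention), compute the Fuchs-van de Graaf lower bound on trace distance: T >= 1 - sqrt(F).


Fuchs-van de Graaf (squared-fidelity convention): 1 - sqrt(F) <= T <= sqrt(1 - F).
Lower bound: T >= 1 - sqrt(F)
sqrt(F) = sqrt(0.282) = 0.5310
T >= 1 - 0.5310
T >= 0.4690

0.4690


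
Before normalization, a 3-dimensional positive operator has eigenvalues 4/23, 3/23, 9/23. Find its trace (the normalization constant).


tr(M) = sum of eigenvalues
= 4/23 + 3/23 + 9/23
= 16/23
= 0.6957

0.6957


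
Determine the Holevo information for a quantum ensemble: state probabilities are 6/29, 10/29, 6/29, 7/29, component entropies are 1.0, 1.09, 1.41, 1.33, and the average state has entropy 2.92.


chi = S(rho) - sum_i p_i * S(rho_i)
Weighted entropy = 6/29 * 1.0 + 10/29 * 1.09 + 6/29 * 1.41 + 7/29 * 1.33
= 1.1955
chi = 2.92 - 1.1955
= 1.7245

1.7245


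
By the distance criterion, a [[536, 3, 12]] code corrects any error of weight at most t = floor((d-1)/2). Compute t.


Code parameters: [[536, 3, 12]], distance d = 12.
Number of correctable errors = floor((d-1)/2)
= floor((12 - 1)/2)
= floor(11/2)
= 5

5


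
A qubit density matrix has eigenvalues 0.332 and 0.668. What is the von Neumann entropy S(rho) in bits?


S = -p*log2(p) - (1-p)*log2(1-p)
p = 0.3320, 1-p = 0.6680
= -0.3320 * log2(0.3320) - 0.6680 * log2(0.6680)
= -(-0.5281) - (-0.3888)
= 0.9170

0.9170


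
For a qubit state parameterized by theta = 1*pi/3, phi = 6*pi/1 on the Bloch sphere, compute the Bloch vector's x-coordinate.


theta = 1.0472, phi = 18.8496
r_x = sin(theta)*cos(phi) = 0.8660 * 1.0000
r_x = 0.8660

0.8660


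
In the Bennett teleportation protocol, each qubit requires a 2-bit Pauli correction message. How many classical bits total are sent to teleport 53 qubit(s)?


Quantum teleportation requires 2 classical bits per qubit teleported.
53 qubit(s) -> 2 * 53 = 106 classical bits

106


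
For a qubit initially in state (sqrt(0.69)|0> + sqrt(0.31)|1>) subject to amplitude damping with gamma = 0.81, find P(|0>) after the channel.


For amplitude damping with parameter gamma on state sqrt(a)|0> + sqrt(b)|1>:
alpha^2 = 0.69, beta^2 = 0.31
P(|0>) = alpha^2 + gamma * beta^2
= 0.69 + 0.81 * 0.31
= 0.69 + 0.2511
= 0.9411

0.9411


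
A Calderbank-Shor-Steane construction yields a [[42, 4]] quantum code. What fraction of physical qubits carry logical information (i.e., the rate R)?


Code rate R = k/n
= 4/42
= 0.0952

0.0952


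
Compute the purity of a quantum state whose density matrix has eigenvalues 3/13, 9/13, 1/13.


tr(rho^2) = sum of eigenvalues squared
= (3/13)^2 + (9/13)^2 + (1/13)^2
= (9 + 81 + 1) / 169
= 91/169
= 0.5385

0.5385


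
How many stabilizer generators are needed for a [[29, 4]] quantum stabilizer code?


For an [[n,k]] stabilizer code:
Number of stabilizer generators = n - k
= 29 - 4
= 25

25


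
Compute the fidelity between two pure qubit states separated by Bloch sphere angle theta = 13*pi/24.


For states separated by angle theta on Bloch sphere:
F = cos^2(theta/2)
theta = 13*pi/24 = 1.7017
theta/2 = 0.8508
cos(theta/2) = 0.6593
F = 0.4347

0.4347


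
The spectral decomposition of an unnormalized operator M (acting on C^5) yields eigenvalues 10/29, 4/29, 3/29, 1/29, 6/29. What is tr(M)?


tr(M) = sum of eigenvalues
= 10/29 + 4/29 + 3/29 + 1/29 + 6/29
= 24/29
= 0.8276

0.8276


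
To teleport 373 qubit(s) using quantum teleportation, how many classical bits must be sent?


Quantum teleportation requires 2 classical bits per qubit teleported.
373 qubit(s) -> 2 * 373 = 746 classical bits

746


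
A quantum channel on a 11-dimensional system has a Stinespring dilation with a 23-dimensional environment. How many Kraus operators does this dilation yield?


Tracing out the environment in an orthonormal basis {|i>_E} gives Kraus operators K_i = <i|_E U |0>_E.
Number of Kraus operators = dim(H_env) = d_env
= 23

23


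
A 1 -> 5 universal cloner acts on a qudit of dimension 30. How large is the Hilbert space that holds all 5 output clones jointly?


Output space = H^(tensor 5) where dim(H) = 30
dim = 30^5
= 900 (after 2 factors)
= 27000 (after 3 factors)
= 810000 (after 4 factors)
= 24300000 (after 5 factors)
= 24300000

24300000


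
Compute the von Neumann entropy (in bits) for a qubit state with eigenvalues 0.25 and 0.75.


S = -p*log2(p) - (1-p)*log2(1-p)
p = 0.2500, 1-p = 0.7500
= -0.2500 * log2(0.2500) - 0.7500 * log2(0.7500)
= -(-0.5000) - (-0.3113)
= 0.8113

0.8113


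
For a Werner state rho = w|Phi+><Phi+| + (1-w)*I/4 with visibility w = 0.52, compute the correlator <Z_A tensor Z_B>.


|Phi+> = (|00> + |11>)/sqrt(2)
For the pure Bell state, <Z_A Z_B> = +1 (Bell-state Pauli correlator).
The maximally-mixed part I/4 has tr(I/4 * P tensor P) = 0 for any traceless Pauli P.
So <Z_A Z_B>_rho = w * (+1) + (1 - w) * 0
= 0.52 * (+1)
= 0.5200

0.5200


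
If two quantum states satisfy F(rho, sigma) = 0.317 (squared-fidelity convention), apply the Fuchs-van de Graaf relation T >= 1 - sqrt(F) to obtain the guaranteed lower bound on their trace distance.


Fuchs-van de Graaf (squared-fidelity convention): 1 - sqrt(F) <= T <= sqrt(1 - F).
Lower bound: T >= 1 - sqrt(F)
sqrt(F) = sqrt(0.317) = 0.5630
T >= 1 - 0.5630
T >= 0.4370

0.4370


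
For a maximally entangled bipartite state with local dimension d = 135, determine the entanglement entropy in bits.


For a maximally entangled state in d x d:
S = log2(d) = log2(135)
= 7.0768

7.0768


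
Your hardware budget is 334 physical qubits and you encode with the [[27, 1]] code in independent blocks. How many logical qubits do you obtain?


Each code block uses 27 physical qubits for 1 logical qubit(s).
Number of complete blocks = floor(334 / 27) = 12
Logical qubits = 12 * 1
= 12

12


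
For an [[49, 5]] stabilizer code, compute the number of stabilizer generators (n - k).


For an [[n,k]] stabilizer code:
Number of stabilizer generators = n - k
= 49 - 5
= 44

44


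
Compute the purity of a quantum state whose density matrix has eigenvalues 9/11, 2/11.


tr(rho^2) = sum of eigenvalues squared
= (9/11)^2 + (2/11)^2
= (81 + 4) / 121
= 85/121
= 0.7025

0.7025


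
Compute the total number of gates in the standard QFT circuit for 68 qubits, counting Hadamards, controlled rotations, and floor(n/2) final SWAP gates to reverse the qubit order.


Hadamard gates: 68
Controlled rotations: n*(n-1)/2 = 68*67/2 = 2278
SWAP gates: floor(n/2) = floor(68/2) = 34
Total = 68 + 2278 + 34
= 2380

2380


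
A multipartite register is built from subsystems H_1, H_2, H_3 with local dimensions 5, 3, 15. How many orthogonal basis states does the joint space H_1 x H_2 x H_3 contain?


dim(H_1 x H_2 x H_3) = 5 * 3 * 15
= 15 * 15
= 225

225


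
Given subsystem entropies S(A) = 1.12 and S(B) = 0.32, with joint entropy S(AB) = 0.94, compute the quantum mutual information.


I(A:B) = S(A) + S(B) - S(AB)
= 1.12 + 0.32 - 0.94
= 0.5000

0.5000


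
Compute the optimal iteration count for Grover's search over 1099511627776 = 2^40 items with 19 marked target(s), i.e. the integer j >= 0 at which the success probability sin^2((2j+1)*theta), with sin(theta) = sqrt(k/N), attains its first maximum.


After j Grover iterations the success probability is P(j) = sin^2((2j+1)*theta), where sin(theta) = sqrt(k/N).
N = 2^40 = 1099511627776, k = 19
sin(theta) = sqrt(k/N) = 4.15696997e-06
theta = arcsin(sqrt(k/N)) = 4.15696997e-06 rad
P(j) reaches its first maximum when (2j+1)*theta is as close as possible to pi/2, i.e. j = round(pi/(4*theta) - 1/2).
pi/(4*theta) - 1/2 = 188934.7507
(For comparison, the common estimate pi/4 * sqrt(N/k) = 188935.2507; the exact maximiser is used here.)
Optimal iterations = 188935

188935


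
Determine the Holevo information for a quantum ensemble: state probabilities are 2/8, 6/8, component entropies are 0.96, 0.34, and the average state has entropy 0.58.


chi = S(rho) - sum_i p_i * S(rho_i)
Weighted entropy = 2/8 * 0.96 + 6/8 * 0.34
= 0.4950
chi = 0.58 - 0.4950
= 0.0850

0.0850


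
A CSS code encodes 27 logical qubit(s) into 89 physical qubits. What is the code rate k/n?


Code rate R = k/n
= 27/89
= 0.3034

0.3034


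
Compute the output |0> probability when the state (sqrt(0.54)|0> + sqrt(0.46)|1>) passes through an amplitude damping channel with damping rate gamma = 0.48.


For amplitude damping with parameter gamma on state sqrt(a)|0> + sqrt(b)|1>:
alpha^2 = 0.54, beta^2 = 0.46
P(|0>) = alpha^2 + gamma * beta^2
= 0.54 + 0.48 * 0.46
= 0.54 + 0.2208
= 0.7608

0.7608


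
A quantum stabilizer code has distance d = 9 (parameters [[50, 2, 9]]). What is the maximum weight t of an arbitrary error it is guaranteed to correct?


Code parameters: [[50, 2, 9]], distance d = 9.
Number of correctable errors = floor((d-1)/2)
= floor((9 - 1)/2)
= floor(8/2)
= 4

4


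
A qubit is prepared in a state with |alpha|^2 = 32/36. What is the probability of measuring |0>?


|alpha|^2 = 32/36 = 0.8889
|beta|^2 = 1 - 32/36 = 4/36 = 0.1111
P(|0>) = |alpha|^2 = 0.8889

0.8889


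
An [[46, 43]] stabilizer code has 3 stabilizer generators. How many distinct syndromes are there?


Each stabilizer generator gives a binary (+1 or -1) measurement outcome.
With 3 independent generators:
Total syndromes = 2^3
= 8

8


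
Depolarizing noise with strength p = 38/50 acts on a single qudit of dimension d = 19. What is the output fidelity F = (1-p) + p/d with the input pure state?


F = (1-p) + p/d
= (1 - 0.7600) + 0.7600/19
= 0.2400 + 0.0400
= 0.2800

0.2800


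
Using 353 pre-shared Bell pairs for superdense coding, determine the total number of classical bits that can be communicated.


Superdense coding allows 2 classical bits per shared entangled pair.
353 pair(s) -> 2 * 353 = 706 classical bits

706


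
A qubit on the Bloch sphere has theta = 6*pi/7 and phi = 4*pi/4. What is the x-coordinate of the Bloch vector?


theta = 2.6928, phi = 3.1416
r_x = sin(theta)*cos(phi) = 0.4339 * -1.0000
r_x = -0.4339

-0.4339


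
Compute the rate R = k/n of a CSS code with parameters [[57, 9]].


Code rate R = k/n
= 9/57
= 0.1579

0.1579


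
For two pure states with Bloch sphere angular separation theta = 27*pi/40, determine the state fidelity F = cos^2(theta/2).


For states separated by angle theta on Bloch sphere:
F = cos^2(theta/2)
theta = 27*pi/40 = 2.1206
theta/2 = 1.0603
cos(theta/2) = 0.4886
F = 0.2388

0.2388


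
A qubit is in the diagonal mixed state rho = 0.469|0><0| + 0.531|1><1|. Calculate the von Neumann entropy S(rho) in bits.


S = -p*log2(p) - (1-p)*log2(1-p)
p = 0.4690, 1-p = 0.5310
= -0.4690 * log2(0.4690) - 0.5310 * log2(0.5310)
= -(-0.5123) - (-0.4849)
= 0.9972

0.9972


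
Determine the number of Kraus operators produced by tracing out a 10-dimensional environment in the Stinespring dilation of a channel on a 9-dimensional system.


Tracing out the environment in an orthonormal basis {|i>_E} gives Kraus operators K_i = <i|_E U |0>_E.
Number of Kraus operators = dim(H_env) = d_env
= 10

10


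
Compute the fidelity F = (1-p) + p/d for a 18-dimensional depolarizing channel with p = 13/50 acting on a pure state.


F = (1-p) + p/d
= (1 - 0.2600) + 0.2600/18
= 0.7400 + 0.0144
= 0.7544

0.7544


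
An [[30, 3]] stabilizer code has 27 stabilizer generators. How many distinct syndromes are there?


Each stabilizer generator gives a binary (+1 or -1) measurement outcome.
With 27 independent generators:
Total syndromes = 2^27
= 134217728

134217728


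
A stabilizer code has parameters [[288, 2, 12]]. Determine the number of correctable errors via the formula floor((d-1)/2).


Code parameters: [[288, 2, 12]], distance d = 12.
Number of correctable errors = floor((d-1)/2)
= floor((12 - 1)/2)
= floor(11/2)
= 5

5


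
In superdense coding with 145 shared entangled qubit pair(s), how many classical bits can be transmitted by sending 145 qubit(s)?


Superdense coding allows 2 classical bits per shared entangled pair.
145 pair(s) -> 2 * 145 = 290 classical bits

290


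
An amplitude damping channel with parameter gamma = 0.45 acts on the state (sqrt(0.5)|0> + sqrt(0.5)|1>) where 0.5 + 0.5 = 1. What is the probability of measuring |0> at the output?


For amplitude damping with parameter gamma on state sqrt(a)|0> + sqrt(b)|1>:
alpha^2 = 0.5, beta^2 = 0.5
P(|0>) = alpha^2 + gamma * beta^2
= 0.5 + 0.45 * 0.5
= 0.5 + 0.2250
= 0.7250

0.7250


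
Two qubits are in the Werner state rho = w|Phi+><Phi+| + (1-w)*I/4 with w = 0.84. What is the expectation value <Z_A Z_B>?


|Phi+> = (|00> + |11>)/sqrt(2)
For the pure Bell state, <Z_A Z_B> = +1 (Bell-state Pauli correlator).
The maximally-mixed part I/4 has tr(I/4 * P tensor P) = 0 for any traceless Pauli P.
So <Z_A Z_B>_rho = w * (+1) + (1 - w) * 0
= 0.84 * (+1)
= 0.8400

0.8400


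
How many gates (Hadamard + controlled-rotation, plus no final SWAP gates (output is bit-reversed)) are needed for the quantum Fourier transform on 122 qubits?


Hadamard gates: 122
Controlled rotations: n*(n-1)/2 = 122*121/2 = 7381
SWAP gates: 0 (omitted)
Total = 122 + 7381
= 7503

7503


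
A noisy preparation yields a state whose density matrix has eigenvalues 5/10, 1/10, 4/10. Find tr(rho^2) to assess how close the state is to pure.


tr(rho^2) = sum of eigenvalues squared
= (5/10)^2 + (1/10)^2 + (4/10)^2
= (25 + 1 + 16) / 100
= 42/100
= 0.4200

0.4200


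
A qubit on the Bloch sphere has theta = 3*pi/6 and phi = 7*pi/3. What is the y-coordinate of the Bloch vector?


theta = 1.5708, phi = 7.3304
r_y = sin(theta)*sin(phi) = 1.0000 * 0.8660
r_y = 0.8660

0.8660


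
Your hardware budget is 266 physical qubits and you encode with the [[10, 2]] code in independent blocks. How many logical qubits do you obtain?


Each code block uses 10 physical qubits for 2 logical qubit(s).
Number of complete blocks = floor(266 / 10) = 26
Logical qubits = 26 * 2
= 52

52


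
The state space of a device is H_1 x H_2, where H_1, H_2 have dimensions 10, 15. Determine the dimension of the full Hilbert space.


dim(H_1 x H_2) = 10 * 15
= 150

150
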